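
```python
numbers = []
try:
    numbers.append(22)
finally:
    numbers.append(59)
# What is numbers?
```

Step-by-step execution trace:
1. try: `numbers.append(22)` → numbers = [22].
2. The try body completes without raising.
3. finally always runs: `numbers.append(59)` → numbers = [22, 59].
Result: [22, 59]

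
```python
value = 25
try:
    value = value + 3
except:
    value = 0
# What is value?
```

Step-by-step execution trace:
1. value starts at 25.
2. try: `value = value + 3` → value = 28. No exception raised.
3. `except` is skipped.
Result: 28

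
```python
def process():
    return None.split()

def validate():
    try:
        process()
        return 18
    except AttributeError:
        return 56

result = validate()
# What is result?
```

Step-by-step execution trace:
1. `validate()` calls `process()`.
2. `process()` evaluates `None.split()`, which raises AttributeError; it propagates to the caller.
3. `return 18` is not reached.
4. `except AttributeError` in validate matches → returns 56.
5. result = 56.
Result: 56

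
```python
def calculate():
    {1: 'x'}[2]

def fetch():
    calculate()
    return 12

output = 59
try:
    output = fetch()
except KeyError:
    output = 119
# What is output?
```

Step-by-step execution trace:
1. output starts at 59.
2. try: `fetch()` calls `calculate()`.
3. `calculate()` evaluates `{1: 'x'}[2]`, which raises KeyError; it propagates through fetch (uncaught).
4. `return 12` in fetch is not reached; the assignment to output does not complete.
5. `except KeyError` matches → output = 119.
Result: 119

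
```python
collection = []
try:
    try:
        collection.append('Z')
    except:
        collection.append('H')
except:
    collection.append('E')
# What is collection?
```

Step-by-step execution trace:
1. Inner try: `collection.append('Z')` → collection = ['Z']. No exception raised.
2. Inner `except` is skipped.
3. Inner try completes normally; outer `except` is skipped.
Result: ['Z']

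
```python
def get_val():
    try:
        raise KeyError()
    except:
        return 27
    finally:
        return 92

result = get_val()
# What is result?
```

Step-by-step execution trace:
1. `get_val()` enters try: `raise KeyError()` raises KeyError.
2. bare `except` matches → `return 27` sets pending return value 27.
3. Before returning, `finally: return 92` runs and overrides the pending return.
4. get_val() returns 92 → result = 92.
Result: 92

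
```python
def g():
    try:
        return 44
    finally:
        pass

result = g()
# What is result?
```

Step-by-step execution trace:
1. `g()` enters try: `return 44` sets pending return value 44.
2. Before returning, `finally: pass` runs (no effect).
3. g() returns 44 → result = 44.
Result: 44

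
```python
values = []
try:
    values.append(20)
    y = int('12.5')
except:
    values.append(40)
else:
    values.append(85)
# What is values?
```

Step-by-step execution trace:
1. try: `values.append(20)` → values = [20].
2. `y = int('12.5')` raises ValueError.
3. bare `except` matches → `values.append(40)` → values = [20, 40].
4. `else` is skipped (an exception was raised).
Result: [20, 40]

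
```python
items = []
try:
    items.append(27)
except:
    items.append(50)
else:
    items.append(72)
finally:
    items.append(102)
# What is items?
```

Step-by-step execution trace:
1. try: `items.append(27)` → items = [27]. No exception raised.
2. `except` is skipped.
3. `else` runs: `items.append(72)` → items = [27, 72].
4. `finally` always runs: `items.append(102)` → items = [27, 72, 102].
Result: [27, 72, 102]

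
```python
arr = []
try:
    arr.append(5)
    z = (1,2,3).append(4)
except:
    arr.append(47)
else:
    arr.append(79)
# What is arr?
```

Step-by-step execution trace:
1. try: `arr.append(5)` → arr = [5].
2. `z = (1,2,3).append(4)` raises AttributeError.
3. bare `except` matches → `arr.append(47)` → arr = [5, 47].
4. `else` is skipped (an exception was raised).
Result: [5, 47]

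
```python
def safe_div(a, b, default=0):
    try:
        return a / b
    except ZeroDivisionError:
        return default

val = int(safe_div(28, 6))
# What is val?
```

Step-by-step execution trace:
1. `safe_div(28, 6)` enters try: `return 28 / 6` → returns 4.666666666666667. No exception raised.
2. `except ZeroDivisionError` is skipped.
3. `int(4.666666666666667)` → 4 → val = 4.
Result: 4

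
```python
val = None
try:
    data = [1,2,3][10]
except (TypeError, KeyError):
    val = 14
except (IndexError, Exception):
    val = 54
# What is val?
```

Step-by-step execution trace:
1. `data = [1,2,3][10]` raises IndexError.
2. `except (TypeError, KeyError)` does not match IndexError; skipped.
3. `except (IndexError, Exception)` matches (IndexError is in the tuple) → val = 54.
Result: 54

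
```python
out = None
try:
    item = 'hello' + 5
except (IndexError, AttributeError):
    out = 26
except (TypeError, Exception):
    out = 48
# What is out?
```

Step-by-step execution trace:
1. `item = 'hello' + 5` raises TypeError.
2. `except (IndexError, AttributeError)` does not match TypeError; skipped.
3. `except (TypeError, Exception)` matches (TypeError is in the tuple) → out = 48.
Result: 48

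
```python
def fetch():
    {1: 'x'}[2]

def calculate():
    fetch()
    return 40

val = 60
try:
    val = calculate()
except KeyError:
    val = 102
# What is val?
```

Step-by-step execution trace:
1. val starts at 60.
2. try: `calculate()` calls `fetch()`.
3. `fetch()` evaluates `{1: 'x'}[2]`, which raises KeyError; it propagates through calculate (uncaught).
4. `return 40` in calculate is not reached; the assignment to val does not complete.
5. `except KeyError` matches → val = 102.
Result: 102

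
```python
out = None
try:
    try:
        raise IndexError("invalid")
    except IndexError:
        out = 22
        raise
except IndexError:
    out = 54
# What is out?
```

Step-by-step execution trace:
1. Inner try: `raise IndexError("invalid")` raises IndexError.
2. Inner `except IndexError` matches → out = 22.
3. bare `raise` re-raises the same IndexError.
4. Outer `except IndexError` matches → out = 54.
Result: 54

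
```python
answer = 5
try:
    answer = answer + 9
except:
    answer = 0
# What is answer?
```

Step-by-step execution trace:
1. answer starts at 5.
2. try: `answer = answer + 9` → answer = 14. No exception raised.
3. `except` is skipped.
Result: 14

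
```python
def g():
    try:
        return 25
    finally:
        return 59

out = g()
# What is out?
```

Step-by-step execution trace:
1. `g()` enters try: `return 25` sets pending return value 25.
2. Before returning, `finally: return 59` runs and overrides the pending return.
3. g() returns 59 → out = 59.
Result: 59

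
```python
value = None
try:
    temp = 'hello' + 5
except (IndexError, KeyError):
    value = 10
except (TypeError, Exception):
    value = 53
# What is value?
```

Step-by-step execution trace:
1. `temp = 'hello' + 5` raises TypeError.
2. `except (IndexError, KeyError)` does not match TypeError; skipped.
3. `except (TypeError, Exception)` matches (TypeError is in the tuple) → value = 53.
Result: 53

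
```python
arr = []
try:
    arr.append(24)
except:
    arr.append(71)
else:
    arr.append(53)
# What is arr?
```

Step-by-step execution trace:
1. try: `arr.append(24)` → arr = [24]. No exception raised.
2. `except` is skipped.
3. `else` runs (try completed without exception): `arr.append(53)` → arr = [24, 53].
Result: [24, 53]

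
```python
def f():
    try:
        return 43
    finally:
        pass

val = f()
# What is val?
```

Step-by-step execution trace:
1. `f()` enters try: `return 43` sets pending return value 43.
2. Before returning, `finally: pass` runs (no effect).
3. f() returns 43 → val = 43.
Result: 43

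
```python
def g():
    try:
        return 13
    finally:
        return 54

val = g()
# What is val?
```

Step-by-step execution trace:
1. `g()` enters try: `return 13` sets pending return value 13.
2. Before returning, `finally: return 54` runs and overrides the pending return.
3. g() returns 54 → val = 54.
Result: 54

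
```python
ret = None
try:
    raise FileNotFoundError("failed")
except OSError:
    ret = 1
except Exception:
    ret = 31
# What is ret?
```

Step-by-step execution trace:
1. `raise FileNotFoundError(...)` raises FileNotFoundError.
2. `except OSError` matches (FileNotFoundError is a subclass of OSError) → ret = 1.
3. `except Exception` is not reached.
Result: 1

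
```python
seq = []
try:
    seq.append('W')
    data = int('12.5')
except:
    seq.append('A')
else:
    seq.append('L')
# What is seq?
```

Step-by-step execution trace:
1. try: `seq.append('W')` → seq = ['W'].
2. `data = int('12.5')` raises ValueError.
3. bare `except` matches → `seq.append('A')` → seq = ['W', 'A'].
4. `else` is skipped (an exception was raised).
Result: ['W', 'A']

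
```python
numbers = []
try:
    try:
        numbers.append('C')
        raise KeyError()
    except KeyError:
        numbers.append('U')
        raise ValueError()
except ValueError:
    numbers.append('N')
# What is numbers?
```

Step-by-step execution trace:
1. Inner try: `numbers.append('C')` → numbers = ['C'].
2. `raise KeyError()` raises KeyError.
3. Inner `except KeyError` matches → `numbers.append('U')` → numbers = ['C', 'U'].
4. `raise ValueError()` raises ValueError; propagates to outer try.
5. Outer `except ValueError` matches → `numbers.append('N')` → numbers = ['C', 'U', 'N'].
Result: ['C', 'U', 'N']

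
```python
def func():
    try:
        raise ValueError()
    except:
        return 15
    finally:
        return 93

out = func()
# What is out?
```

Step-by-step execution trace:
1. `func()` enters try: `raise ValueError()` raises ValueError.
2. bare `except` matches → `return 15` sets pending return value 15.
3. Before returning, `finally: return 93` runs and overrides the pending return.
4. func() returns 93 → out = 93.
Result: 93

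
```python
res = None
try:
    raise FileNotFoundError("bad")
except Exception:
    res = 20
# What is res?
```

Step-by-step execution trace:
1. `raise FileNotFoundError(...)` raises FileNotFoundError.
2. `except Exception` matches (FileNotFoundError is a subclass of Exception) → res = 20.
Result: 20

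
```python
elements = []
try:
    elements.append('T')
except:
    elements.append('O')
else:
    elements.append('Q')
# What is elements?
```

Step-by-step execution trace:
1. try: `elements.append('T')` → elements = ['T']. No exception raised.
2. `except` is skipped.
3. `else` runs (try completed without exception): `elements.append('Q')` → elements = ['T', 'Q'].
Result: ['T', 'Q']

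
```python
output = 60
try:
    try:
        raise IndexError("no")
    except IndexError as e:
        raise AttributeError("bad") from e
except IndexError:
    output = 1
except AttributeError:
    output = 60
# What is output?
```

Step-by-step execution trace:
1. Inner try raises IndexError; inner `except IndexError as e` catches it.
2. `raise AttributeError(...) from e` raises AttributeError (IndexError is attached as __cause__, but only AttributeError is active).
3. Outer `except IndexError` does not match AttributeError; skipped.
4. Outer `except AttributeError` matches → output = 60.
Result: 60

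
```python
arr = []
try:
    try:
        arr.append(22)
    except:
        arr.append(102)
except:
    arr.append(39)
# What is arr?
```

Step-by-step execution trace:
1. Inner try: `arr.append(22)` → arr = [22]. No exception raised.
2. Inner `except` is skipped.
3. Inner try completes normally; outer `except` is skipped.
Result: [22]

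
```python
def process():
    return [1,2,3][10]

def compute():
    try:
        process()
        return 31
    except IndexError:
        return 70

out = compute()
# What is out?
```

Step-by-step execution trace:
1. `compute()` calls `process()`.
2. `process()` evaluates `[1,2,3][10]`, which raises IndexError; it propagates to the caller.
3. `return 31` is not reached.
4. `except IndexError` in compute matches → returns 70.
5. out = 70.
Result: 70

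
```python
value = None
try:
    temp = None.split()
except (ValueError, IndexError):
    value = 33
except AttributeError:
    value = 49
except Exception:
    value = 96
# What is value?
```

Step-by-step execution trace:
1. `temp = None.split()` raises AttributeError.
2. `except (ValueError, IndexError)` does not match AttributeError; skipped.
3. `except AttributeError` matches (exact type match) → value = 49.
4. `except Exception` is not reached.
Result: 49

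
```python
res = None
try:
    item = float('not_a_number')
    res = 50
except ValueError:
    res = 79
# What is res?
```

Step-by-step execution trace:
1. `item = float('not_a_number')` raises ValueError.
2. `res = 50` is not reached.
3. `except ValueError` matches → res = 79.
Result: 79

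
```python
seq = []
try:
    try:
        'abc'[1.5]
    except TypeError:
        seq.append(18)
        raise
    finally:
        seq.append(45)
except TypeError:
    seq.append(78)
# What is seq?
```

Step-by-step execution trace:
1. Inner try: `'abc'[1.5]` raises TypeError.
2. Inner `except TypeError` matches → `seq.append(18)` → seq = [18].
3. bare `raise` re-raises TypeError.
4. Inner `finally` runs during unwinding: `seq.append(45)` → seq = [18, 45].
5. Outer `except TypeError` matches → `seq.append(78)` → seq = [18, 45, 78].
Result: [18, 45, 78]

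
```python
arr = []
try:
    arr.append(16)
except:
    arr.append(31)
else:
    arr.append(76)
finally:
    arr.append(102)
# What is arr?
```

Step-by-step execution trace:
1. try: `arr.append(16)` → arr = [16]. No exception raised.
2. `except` is skipped.
3. `else` runs: `arr.append(76)` → arr = [16, 76].
4. `finally` always runs: `arr.append(102)` → arr = [16, 76, 102].
Result: [16, 76, 102]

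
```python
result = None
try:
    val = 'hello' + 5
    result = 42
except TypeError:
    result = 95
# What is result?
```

Step-by-step execution trace:
1. `val = 'hello' + 5` raises TypeError.
2. `result = 42` is not reached.
3. `except TypeError` matches → result = 95.
Result: 95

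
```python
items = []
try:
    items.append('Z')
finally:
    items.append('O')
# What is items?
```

Step-by-step execution trace:
1. try: `items.append('Z')` → items = ['Z'].
2. The try body completes without raising.
3. finally always runs: `items.append('O')` → items = ['Z', 'O'].
Result: ['Z', 'O']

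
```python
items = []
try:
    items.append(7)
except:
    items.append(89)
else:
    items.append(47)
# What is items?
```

Step-by-step execution trace:
1. try: `items.append(7)` → items = [7]. No exception raised.
2. `except` is skipped.
3. `else` runs (try completed without exception): `items.append(47)` → items = [7, 47].
Result: [7, 47]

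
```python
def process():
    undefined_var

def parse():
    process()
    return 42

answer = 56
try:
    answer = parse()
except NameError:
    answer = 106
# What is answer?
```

Step-by-step execution trace:
1. answer starts at 56.
2. try: `parse()` calls `process()`.
3. `process()` evaluates `undefined_var`, which raises NameError; it propagates through parse (uncaught).
4. `return 42` in parse is not reached; the assignment to answer does not complete.
5. `except NameError` matches → answer = 106.
Result: 106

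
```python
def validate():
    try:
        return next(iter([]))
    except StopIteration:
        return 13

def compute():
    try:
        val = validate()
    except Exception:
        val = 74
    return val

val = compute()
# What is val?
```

Step-by-step execution trace:
1. `compute()` calls `validate()`.
2. In validate: `next(iter([]))` raises StopIteration; `except StopIteration` catches it → returns 13.
3. In compute: `val = validate()` → val = 13. No exception reaches compute.
4. `except Exception` is skipped; compute returns 13.
5. val = 13.
Result: 13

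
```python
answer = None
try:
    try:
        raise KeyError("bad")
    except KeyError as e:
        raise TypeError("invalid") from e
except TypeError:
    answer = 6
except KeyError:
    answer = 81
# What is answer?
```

Step-by-step execution trace:
1. Inner try raises KeyError; inner `except KeyError as e` catches it.
2. `raise TypeError(...) from e` raises TypeError (KeyError is attached as __cause__, but only TypeError is active).
3. Outer `except TypeError` matches → answer = 6.
4. `except KeyError` is not reached.
Result: 6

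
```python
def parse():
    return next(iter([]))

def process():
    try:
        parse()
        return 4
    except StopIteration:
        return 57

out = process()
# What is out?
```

Step-by-step execution trace:
1. `process()` calls `parse()`.
2. `parse()` evaluates `next(iter([]))`, which raises StopIteration; it propagates to the caller.
3. `return 4` is not reached.
4. `except StopIteration` in process matches → returns 57.
5. out = 57.
Result: 57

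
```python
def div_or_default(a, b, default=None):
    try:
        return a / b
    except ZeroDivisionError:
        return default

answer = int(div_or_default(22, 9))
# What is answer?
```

Step-by-step execution trace:
1. `div_or_default(22, 9)` enters try: `return 22 / 9` → returns 2.4444444444444446. No exception raised.
2. `except ZeroDivisionError` is skipped.
3. `int(2.4444444444444446)` → 2 → answer = 2.
Result: 2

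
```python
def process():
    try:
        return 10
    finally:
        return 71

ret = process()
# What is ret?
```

Step-by-step execution trace:
1. `process()` enters try: `return 10` sets pending return value 10.
2. Before returning, `finally: return 71` runs and overrides the pending return.
3. process() returns 71 → ret = 71.
Result: 71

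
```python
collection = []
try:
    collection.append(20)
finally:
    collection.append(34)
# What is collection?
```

Step-by-step execution trace:
1. try: `collection.append(20)` → collection = [20].
2. The try body completes without raising.
3. finally always runs: `collection.append(34)` → collection = [20, 34].
Result: [20, 34]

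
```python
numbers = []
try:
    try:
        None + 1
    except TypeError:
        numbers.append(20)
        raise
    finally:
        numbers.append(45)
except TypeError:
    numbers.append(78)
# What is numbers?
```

Step-by-step execution trace:
1. Inner try: `None + 1` raises TypeError.
2. Inner `except TypeError` matches → `numbers.append(20)` → numbers = [20].
3. bare `raise` re-raises TypeError.
4. Inner `finally` runs during unwinding: `numbers.append(45)` → numbers = [20, 45].
5. Outer `except TypeError` matches → `numbers.append(78)` → numbers = [20, 45, 78].
Result: [20, 45, 78]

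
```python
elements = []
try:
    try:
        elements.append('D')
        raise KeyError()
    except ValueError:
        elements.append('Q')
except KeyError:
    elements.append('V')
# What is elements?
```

Step-by-step execution trace:
1. Inner try: `elements.append('D')` → elements = ['D'].
2. `raise KeyError()` raises KeyError.
3. Inner `except ValueError` does not match KeyError; exception propagates to outer try.
4. Outer `except KeyError` matches → `elements.append('V')` → elements = ['D', 'V'].
Result: ['D', 'V']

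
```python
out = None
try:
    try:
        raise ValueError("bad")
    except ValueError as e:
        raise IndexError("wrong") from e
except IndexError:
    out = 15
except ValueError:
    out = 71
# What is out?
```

Step-by-step execution trace:
1. Inner try raises ValueError; inner `except ValueError as e` catches it.
2. `raise IndexError(...) from e` raises IndexError (ValueError is attached as __cause__, but only IndexError is active).
3. Outer `except IndexError` matches → out = 15.
4. `except ValueError` is not reached.
Result: 15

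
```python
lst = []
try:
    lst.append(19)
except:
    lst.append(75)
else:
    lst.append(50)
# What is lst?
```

Step-by-step execution trace:
1. try: `lst.append(19)` → lst = [19]. No exception raised.
2. `except` is skipped.
3. `else` runs (try completed without exception): `lst.append(50)` → lst = [19, 50].
Result: [19, 50]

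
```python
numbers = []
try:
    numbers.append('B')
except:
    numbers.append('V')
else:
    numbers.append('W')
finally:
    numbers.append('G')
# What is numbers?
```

Step-by-step execution trace:
1. try: `numbers.append('B')` → numbers = ['B']. No exception raised.
2. `except` is skipped.
3. `else` runs: `numbers.append('W')` → numbers = ['B', 'W'].
4. `finally` always runs: `numbers.append('G')` → numbers = ['B', 'W', 'G'].
Result: ['B', 'W', 'G']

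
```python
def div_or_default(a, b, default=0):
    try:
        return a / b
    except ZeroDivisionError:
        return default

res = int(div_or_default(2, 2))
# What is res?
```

Step-by-step execution trace:
1. `div_or_default(2, 2)` enters try: `return 2 / 2` → returns 1.0. No exception raised.
2. `except ZeroDivisionError` is skipped.
3. `int(1.0)` → 1 → res = 1.
Result: 1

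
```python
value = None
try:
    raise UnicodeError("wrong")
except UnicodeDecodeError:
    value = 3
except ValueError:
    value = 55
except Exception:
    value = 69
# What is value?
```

Step-by-step execution trace:
1. `raise UnicodeError(...)` raises UnicodeError.
2. `except UnicodeDecodeError` does not match (UnicodeError is not a subclass of UnicodeDecodeError); skipped.
3. `except ValueError` matches (UnicodeError is a subclass of ValueError) → value = 55.
4. `except Exception` is not reached.
Result: 55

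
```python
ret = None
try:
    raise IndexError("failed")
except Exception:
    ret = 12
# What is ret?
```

Step-by-step execution trace:
1. `raise IndexError(...)` raises IndexError.
2. `except Exception` matches (IndexError is a subclass of Exception) → ret = 12.
Result: 12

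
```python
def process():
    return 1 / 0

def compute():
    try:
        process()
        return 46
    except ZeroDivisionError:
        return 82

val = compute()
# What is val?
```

Step-by-step execution trace:
1. `compute()` calls `process()`.
2. `process()` evaluates `1 / 0`, which raises ZeroDivisionError; it propagates to the caller.
3. `return 46` is not reached.
4. `except ZeroDivisionError` in compute matches → returns 82.
5. val = 82.
Result: 82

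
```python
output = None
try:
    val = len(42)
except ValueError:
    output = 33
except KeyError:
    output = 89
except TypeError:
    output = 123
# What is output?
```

Step-by-step execution trace:
1. `val = len(42)` raises TypeError.
2. `except ValueError` does not match TypeError; skipped.
3. `except KeyError` does not match TypeError; skipped.
4. `except TypeError` matches → output = 123.
Result: 123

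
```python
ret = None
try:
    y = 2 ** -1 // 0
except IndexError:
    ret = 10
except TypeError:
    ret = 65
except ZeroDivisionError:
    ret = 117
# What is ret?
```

Step-by-step execution trace:
1. `y = 2 ** -1 // 0` raises ZeroDivisionError.
2. `except IndexError` does not match ZeroDivisionError; skipped.
3. `except TypeError` does not match ZeroDivisionError; skipped.
4. `except ZeroDivisionError` matches → ret = 117.
Result: 117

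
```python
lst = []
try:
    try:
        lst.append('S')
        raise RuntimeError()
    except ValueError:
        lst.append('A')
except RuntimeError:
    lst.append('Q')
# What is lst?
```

Step-by-step execution trace:
1. Inner try: `lst.append('S')` → lst = ['S'].
2. `raise RuntimeError()` raises RuntimeError.
3. Inner `except ValueError` does not match RuntimeError; exception propagates to outer try.
4. Outer `except RuntimeError` matches → `lst.append('Q')` → lst = ['S', 'Q'].
Result: ['S', 'Q']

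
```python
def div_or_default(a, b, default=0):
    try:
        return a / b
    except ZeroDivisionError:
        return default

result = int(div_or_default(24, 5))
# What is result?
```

Step-by-step execution trace:
1. `div_or_default(24, 5)` enters try: `return 24 / 5` → returns 4.8. No exception raised.
2. `except ZeroDivisionError` is skipped.
3. `int(4.8)` → 4 → result = 4.
Result: 4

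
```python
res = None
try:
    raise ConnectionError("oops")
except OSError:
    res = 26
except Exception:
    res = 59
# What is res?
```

Step-by-step execution trace:
1. `raise ConnectionError(...)` raises ConnectionError.
2. `except OSError` matches (ConnectionError is a subclass of OSError) → res = 26.
3. `except Exception` is not reached.
Result: 26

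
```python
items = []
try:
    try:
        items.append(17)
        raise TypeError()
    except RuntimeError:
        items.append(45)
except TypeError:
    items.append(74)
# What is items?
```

Step-by-step execution trace:
1. Inner try: `items.append(17)` → items = [17].
2. `raise TypeError()` raises TypeError.
3. Inner `except RuntimeError` does not match TypeError; exception propagates to outer try.
4. Outer `except TypeError` matches → `items.append(74)` → items = [17, 74].
Result: [17, 74]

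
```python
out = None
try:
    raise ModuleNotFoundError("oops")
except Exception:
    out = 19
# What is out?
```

Step-by-step execution trace:
1. `raise ModuleNotFoundError(...)` raises ModuleNotFoundError.
2. `except Exception` matches (ModuleNotFoundError is a subclass of Exception) → out = 19.
Result: 19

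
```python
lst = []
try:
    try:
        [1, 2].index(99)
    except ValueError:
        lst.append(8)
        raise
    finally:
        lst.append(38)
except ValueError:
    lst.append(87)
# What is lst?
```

Step-by-step execution trace:
1. Inner try: `[1, 2].index(99)` raises ValueError.
2. Inner `except ValueError` matches → `lst.append(8)` → lst = [8].
3. bare `raise` re-raises ValueError.
4. Inner `finally` runs during unwinding: `lst.append(38)` → lst = [8, 38].
5. Outer `except ValueError` matches → `lst.append(87)` → lst = [8, 38, 87].
Result: [8, 38, 87]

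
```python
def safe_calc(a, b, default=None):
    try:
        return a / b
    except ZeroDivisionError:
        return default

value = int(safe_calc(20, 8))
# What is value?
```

Step-by-step execution trace:
1. `safe_calc(20, 8)` enters try: `return 20 / 8` → returns 2.5. No exception raised.
2. `except ZeroDivisionError` is skipped.
3. `int(2.5)` → 2 → value = 2.
Result: 2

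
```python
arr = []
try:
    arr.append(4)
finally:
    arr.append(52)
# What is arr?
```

Step-by-step execution trace:
1. try: `arr.append(4)` → arr = [4].
2. The try body completes without raising.
3. finally always runs: `arr.append(52)` → arr = [4, 52].
Result: [4, 52]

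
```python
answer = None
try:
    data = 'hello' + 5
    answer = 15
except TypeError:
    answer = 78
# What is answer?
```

Step-by-step execution trace:
1. `data = 'hello' + 5` raises TypeError.
2. `answer = 15` is not reached.
3. `except TypeError` matches → answer = 78.
Result: 78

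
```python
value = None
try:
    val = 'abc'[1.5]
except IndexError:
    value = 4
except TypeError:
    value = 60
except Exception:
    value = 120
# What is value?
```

Step-by-step execution trace:
1. `val = 'abc'[1.5]` raises TypeError.
2. `except IndexError` does not match TypeError; skipped.
3. `except TypeError` matches → value = 60.
4. Remaining except clauses are skipped.
Result: 60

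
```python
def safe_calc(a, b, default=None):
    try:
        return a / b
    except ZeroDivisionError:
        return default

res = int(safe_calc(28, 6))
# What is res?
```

Step-by-step execution trace:
1. `safe_calc(28, 6)` enters try: `return 28 / 6` → returns 4.666666666666667. No exception raised.
2. `except ZeroDivisionError` is skipped.
3. `int(4.666666666666667)` → 4 → res = 4.
Result: 4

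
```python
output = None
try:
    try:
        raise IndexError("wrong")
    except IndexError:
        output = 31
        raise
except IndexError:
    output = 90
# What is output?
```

Step-by-step execution trace:
1. Inner try: `raise IndexError("wrong")` raises IndexError.
2. Inner `except IndexError` matches → output = 31.
3. bare `raise` re-raises the same IndexError.
4. Outer `except IndexError` matches → output = 90.
Result: 90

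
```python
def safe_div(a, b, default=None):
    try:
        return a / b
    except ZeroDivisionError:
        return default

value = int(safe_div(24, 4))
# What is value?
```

Step-by-step execution trace:
1. `safe_div(24, 4)` enters try: `return 24 / 4` → returns 6.0. No exception raised.
2. `except ZeroDivisionError` is skipped.
3. `int(6.0)` → 6 → value = 6.
Result: 6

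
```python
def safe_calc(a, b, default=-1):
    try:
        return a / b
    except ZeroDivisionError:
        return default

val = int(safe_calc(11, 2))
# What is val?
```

Step-by-step execution trace:
1. `safe_calc(11, 2)` enters try: `return 11 / 2` → returns 5.5. No exception raised.
2. `except ZeroDivisionError` is skipped.
3. `int(5.5)` → 5 → val = 5.
Result: 5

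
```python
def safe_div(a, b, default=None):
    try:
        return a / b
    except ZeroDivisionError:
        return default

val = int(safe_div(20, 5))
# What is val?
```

Step-by-step execution trace:
1. `safe_div(20, 5)` enters try: `return 20 / 5` → returns 4.0. No exception raised.
2. `except ZeroDivisionError` is skipped.
3. `int(4.0)` → 4 → val = 4.
Result: 4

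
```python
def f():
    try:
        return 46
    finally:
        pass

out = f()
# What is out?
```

Step-by-step execution trace:
1. `f()` enters try: `return 46` sets pending return value 46.
2. Before returning, `finally: pass` runs (no effect).
3. f() returns 46 → out = 46.
Result: 46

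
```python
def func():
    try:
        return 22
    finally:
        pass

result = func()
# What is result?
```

Step-by-step execution trace:
1. `func()` enters try: `return 22` sets pending return value 22.
2. Before returning, `finally: pass` runs (no effect).
3. func() returns 22 → result = 22.
Result: 22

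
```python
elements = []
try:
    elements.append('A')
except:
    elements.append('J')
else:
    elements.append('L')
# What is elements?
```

Step-by-step execution trace:
1. try: `elements.append('A')` → elements = ['A']. No exception raised.
2. `except` is skipped.
3. `else` runs (try completed without exception): `elements.append('L')` → elements = ['A', 'L'].
Result: ['A', 'L']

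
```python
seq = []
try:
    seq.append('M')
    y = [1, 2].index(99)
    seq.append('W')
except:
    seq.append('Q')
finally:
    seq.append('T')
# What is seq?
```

Step-by-step execution trace:
1. try: `seq.append('M')` → seq = ['M'].
2. `y = [1, 2].index(99)` raises ValueError; `seq.append('W')` is not reached.
3. bare `except` matches → `seq.append('Q')` → seq = ['M', 'Q'].
4. finally always runs: `seq.append('T')` → seq = ['M', 'Q', 'T'].
Result: ['M', 'Q', 'T']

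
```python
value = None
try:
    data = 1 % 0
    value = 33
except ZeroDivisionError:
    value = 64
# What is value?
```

Step-by-step execution trace:
1. `data = 1 % 0` raises ZeroDivisionError.
2. `value = 33` is not reached.
3. `except ZeroDivisionError` matches → value = 64.
Result: 64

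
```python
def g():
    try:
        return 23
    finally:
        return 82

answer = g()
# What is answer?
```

Step-by-step execution trace:
1. `g()` enters try: `return 23` sets pending return value 23.
2. Before returning, `finally: return 82` runs and overrides the pending return.
3. g() returns 82 → answer = 82.
Result: 82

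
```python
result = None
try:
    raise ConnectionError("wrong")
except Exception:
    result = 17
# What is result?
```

Step-by-step execution trace:
1. `raise ConnectionError(...)` raises ConnectionError.
2. `except Exception` matches (ConnectionError is a subclass of Exception) → result = 17.
Result: 17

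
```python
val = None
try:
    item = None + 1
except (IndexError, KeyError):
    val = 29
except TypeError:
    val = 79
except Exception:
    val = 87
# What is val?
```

Step-by-step execution trace:
1. `item = None + 1` raises TypeError.
2. `except (IndexError, KeyError)` does not match TypeError; skipped.
3. `except TypeError` matches (exact type match) → val = 79.
4. `except Exception` is not reached.
Result: 79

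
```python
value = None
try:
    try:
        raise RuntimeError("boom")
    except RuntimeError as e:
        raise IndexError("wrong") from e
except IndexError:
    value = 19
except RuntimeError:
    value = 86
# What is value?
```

Step-by-step execution trace:
1. Inner try raises RuntimeError; inner `except RuntimeError as e` catches it.
2. `raise IndexError(...) from e` raises IndexError (RuntimeError is attached as __cause__, but only IndexError is active).
3. Outer `except IndexError` matches → value = 19.
4. `except RuntimeError` is not reached.
Result: 19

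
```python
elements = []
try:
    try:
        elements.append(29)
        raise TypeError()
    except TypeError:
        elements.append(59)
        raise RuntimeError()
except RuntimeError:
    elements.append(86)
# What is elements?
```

Step-by-step execution trace:
1. Inner try: `elements.append(29)` → elements = [29].
2. `raise TypeError()` raises TypeError.
3. Inner `except TypeError` matches → `elements.append(59)` → elements = [29, 59].
4. `raise RuntimeError()` raises RuntimeError; propagates to outer try.
5. Outer `except RuntimeError` matches → `elements.append(86)` → elements = [29, 59, 86].
Result: [29, 59, 86]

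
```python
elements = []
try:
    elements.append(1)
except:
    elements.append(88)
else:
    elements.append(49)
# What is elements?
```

Step-by-step execution trace:
1. try: `elements.append(1)` → elements = [1]. No exception raised.
2. `except` is skipped.
3. `else` runs (try completed without exception): `elements.append(49)` → elements = [1, 49].
Result: [1, 49]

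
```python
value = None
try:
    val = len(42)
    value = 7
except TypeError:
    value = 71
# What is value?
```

Step-by-step execution trace:
1. `val = len(42)` raises TypeError.
2. `value = 7` is not reached.
3. `except TypeError` matches → value = 71.
Result: 71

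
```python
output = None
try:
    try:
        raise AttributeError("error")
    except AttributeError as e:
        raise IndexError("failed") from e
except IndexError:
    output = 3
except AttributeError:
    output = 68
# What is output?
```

Step-by-step execution trace:
1. Inner try raises AttributeError; inner `except AttributeError as e` catches it.
2. `raise IndexError(...) from e` raises IndexError (AttributeError is attached as __cause__, but only IndexError is active).
3. Outer `except IndexError` matches → output = 3.
4. `except AttributeError` is not reached.
Result: 3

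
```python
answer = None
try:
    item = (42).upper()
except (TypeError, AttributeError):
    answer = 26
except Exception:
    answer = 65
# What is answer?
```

Step-by-step execution trace:
1. `item = (42).upper()` raises AttributeError.
2. `except (TypeError, AttributeError)` matches (AttributeError is in the tuple) → answer = 26.
3. `except Exception` is not reached.
Result: 26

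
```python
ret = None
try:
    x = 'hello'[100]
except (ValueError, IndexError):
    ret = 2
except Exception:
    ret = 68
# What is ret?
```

Step-by-step execution trace:
1. `x = 'hello'[100]` raises IndexError.
2. `except (ValueError, IndexError)` matches (IndexError is in the tuple) → ret = 2.
3. `except Exception` is not reached.
Result: 2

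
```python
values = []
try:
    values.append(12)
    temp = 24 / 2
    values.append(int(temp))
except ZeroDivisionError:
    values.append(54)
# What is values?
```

Step-by-step execution trace:
1. try: `values.append(12)` → values = [12].
2. `temp = 24 / 2` → temp = 12.0. No exception raised.
3. `values.append(int(temp))` → values = [12, 12].
4. `except ZeroDivisionError` is skipped (no exception was raised).
Result: [12, 12]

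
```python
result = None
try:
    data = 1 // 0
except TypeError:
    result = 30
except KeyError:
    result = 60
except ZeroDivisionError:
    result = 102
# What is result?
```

Step-by-step execution trace:
1. `data = 1 // 0` raises ZeroDivisionError.
2. `except TypeError` does not match ZeroDivisionError; skipped.
3. `except KeyError` does not match ZeroDivisionError; skipped.
4. `except ZeroDivisionError` matches → result = 102.
Result: 102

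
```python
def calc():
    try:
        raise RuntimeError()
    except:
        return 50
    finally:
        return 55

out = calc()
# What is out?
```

Step-by-step execution trace:
1. `calc()` enters try: `raise RuntimeError()` raises RuntimeError.
2. bare `except` matches → `return 50` sets pending return value 50.
3. Before returning, `finally: return 55` runs and overrides the pending return.
4. calc() returns 55 → out = 55.
Result: 55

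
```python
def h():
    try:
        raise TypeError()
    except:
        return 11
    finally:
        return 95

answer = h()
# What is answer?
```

Step-by-step execution trace:
1. `h()` enters try: `raise TypeError()` raises TypeError.
2. bare `except` matches → `return 11` sets pending return value 11.
3. Before returning, `finally: return 95` runs and overrides the pending return.
4. h() returns 95 → answer = 95.
Result: 95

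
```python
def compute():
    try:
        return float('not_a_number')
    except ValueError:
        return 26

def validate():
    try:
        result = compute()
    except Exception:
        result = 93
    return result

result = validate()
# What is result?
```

Step-by-step execution trace:
1. `validate()` calls `compute()`.
2. In compute: `float('not_a_number')` raises ValueError; `except ValueError` catches it → returns 26.
3. In validate: `result = compute()` → result = 26. No exception reaches validate.
4. `except Exception` is skipped; validate returns 26.
5. result = 26.
Result: 26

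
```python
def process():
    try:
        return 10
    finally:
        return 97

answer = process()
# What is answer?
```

Step-by-step execution trace:
1. `process()` enters try: `return 10` sets pending return value 10.
2. Before returning, `finally: return 97` runs and overrides the pending return.
3. process() returns 97 → answer = 97.
Result: 97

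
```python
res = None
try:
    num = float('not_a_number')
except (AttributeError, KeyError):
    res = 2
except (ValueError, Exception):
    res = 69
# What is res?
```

Step-by-step execution trace:
1. `num = float('not_a_number')` raises ValueError.
2. `except (AttributeError, KeyError)` does not match ValueError; skipped.
3. `except (ValueError, Exception)` matches (ValueError is in the tuple) → res = 69.
Result: 69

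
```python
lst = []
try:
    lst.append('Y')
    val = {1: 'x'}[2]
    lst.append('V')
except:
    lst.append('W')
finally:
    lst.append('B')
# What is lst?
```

Step-by-step execution trace:
1. try: `lst.append('Y')` → lst = ['Y'].
2. `val = {1: 'x'}[2]` raises KeyError; `lst.append('V')` is not reached.
3. bare `except` matches → `lst.append('W')` → lst = ['Y', 'W'].
4. finally always runs: `lst.append('B')` → lst = ['Y', 'W', 'B'].
Result: ['Y', 'W', 'B']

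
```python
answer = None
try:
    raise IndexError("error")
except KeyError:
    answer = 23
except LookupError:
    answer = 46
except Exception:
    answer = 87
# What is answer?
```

Step-by-step execution trace:
1. `raise IndexError(...)` raises IndexError.
2. `except KeyError` does not match (IndexError is not a subclass of KeyError); skipped.
3. `except LookupError` matches (IndexError is a subclass of LookupError) → answer = 46.
4. `except Exception` is not reached.
Result: 46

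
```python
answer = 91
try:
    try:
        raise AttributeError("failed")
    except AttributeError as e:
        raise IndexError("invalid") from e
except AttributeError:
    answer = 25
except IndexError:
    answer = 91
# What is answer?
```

Step-by-step execution trace:
1. Inner try raises AttributeError; inner `except AttributeError as e` catches it.
2. `raise IndexError(...) from e` raises IndexError (AttributeError is attached as __cause__, but only IndexError is active).
3. Outer `except AttributeError` does not match IndexError; skipped.
4. Outer `except IndexError` matches → answer = 91.
Result: 91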